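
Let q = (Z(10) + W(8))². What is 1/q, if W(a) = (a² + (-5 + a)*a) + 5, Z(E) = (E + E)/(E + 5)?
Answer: 9/80089 ≈ 0.00011238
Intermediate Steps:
Z(E) = 2*E/(5 + E) (Z(E) = (2*E)/(5 + E) = 2*E/(5 + E))
W(a) = 5 + a² + a*(-5 + a) (W(a) = (a² + a*(-5 + a)) + 5 = 5 + a² + a*(-5 + a))
q = 80089/9 (q = (2*10/(5 + 10) + (5 - 5*8 + 2*8²))² = (2*10/15 + (5 - 40 + 2*64))² = (2*10*(1/15) + (5 - 40 + 128))² = (4/3 + 93)² = (283/3)² = 80089/9 ≈ 8898.8)
1/q = 1/(80089/9) = 9/80089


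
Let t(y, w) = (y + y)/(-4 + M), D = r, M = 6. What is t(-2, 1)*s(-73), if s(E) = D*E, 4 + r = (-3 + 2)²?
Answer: -438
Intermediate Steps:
r = -3 (r = -4 + (-3 + 2)² = -4 + (-1)² = -4 + 1 = -3)
D = -3
t(y, w) = y (t(y, w) = (y + y)/(-4 + 6) = (2*y)/2 = (2*y)*(½) = y)
s(E) = -3*E
t(-2, 1)*s(-73) = -(-6)*(-73) = -2*219 = -438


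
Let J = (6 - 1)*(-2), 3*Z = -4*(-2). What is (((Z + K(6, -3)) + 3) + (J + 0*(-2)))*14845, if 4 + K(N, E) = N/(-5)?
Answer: -424567/3 ≈ -1.4152e+5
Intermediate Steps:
Z = 8/3 (Z = (-4*(-2))/3 = (1/3)*8 = 8/3 ≈ 2.6667)
J = -10 (J = 5*(-2) = -10)
K(N, E) = -4 - N/5 (K(N, E) = -4 + N/(-5) = -4 + N*(-1/5) = -4 - N/5)
(((Z + K(6, -3)) + 3) + (J + 0*(-2)))*14845 = (((8/3 + (-4 - 1/5*6)) + 3) + (-10 + 0*(-2)))*14845 = (((8/3 + (-4 - 6/5)) + 3) + (-10 + 0))*14845 = (((8/3 - 26/5) + 3) - 10)*14845 = ((-38/15 + 3) - 10)*14845 = (7/15 - 10)*14845 = -143/15*14845 = -424567/3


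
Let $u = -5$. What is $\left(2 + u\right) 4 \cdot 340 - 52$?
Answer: $-4132$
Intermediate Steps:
$\left(2 + u\right) 4 \cdot 340 - 52 = \left(2 - 5\right) 4 \cdot 340 - 52 = \left(-3\right) 4 \cdot 340 - 52 = \left(-12\right) 340 - 52 = -4080 - 52 = -4132$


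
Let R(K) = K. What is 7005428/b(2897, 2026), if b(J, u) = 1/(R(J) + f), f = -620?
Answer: 15951359556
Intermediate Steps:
b(J, u) = 1/(-620 + J) (b(J, u) = 1/(J - 620) = 1/(-620 + J))
7005428/b(2897, 2026) = 7005428/(1/(-620 + 2897)) = 7005428/(1/2277) = 7005428*2277 = 15951359556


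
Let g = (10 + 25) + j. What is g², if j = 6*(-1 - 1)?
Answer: 529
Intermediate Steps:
j = -12 (j = 6*(-2) = -12)
g = 23 (g = (10 + 25) - 12 = 35 - 12 = 23)
g² = 23² = 529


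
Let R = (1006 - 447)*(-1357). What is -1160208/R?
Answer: 1160208/758563 ≈ 1.5295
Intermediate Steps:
R = -758563 (R = 559*(-1357) = -758563)
-1160208/R = -1160208/(-758563) = -1160208*(-1/758563) = 1160208/758563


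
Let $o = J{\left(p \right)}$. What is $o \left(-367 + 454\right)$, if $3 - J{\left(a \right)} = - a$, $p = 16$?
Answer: $1653$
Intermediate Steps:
$J{\left(a \right)} = 3 + a$ ($J{\left(a \right)} = 3 - - a = 3 + a$)
$o = 19$ ($o = 3 + 16 = 19$)
$o \left(-367 + 454\right) = 19 \left(-367 + 454\right) = 19 \cdot 87 = 1653$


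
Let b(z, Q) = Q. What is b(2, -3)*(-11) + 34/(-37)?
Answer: 1187/37 ≈ 32.081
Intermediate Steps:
b(2, -3)*(-11) + 34/(-37) = -3*(-11) + 34/(-37) = 33 + 34*(-1/37) = 33 - 34/37 = 1187/37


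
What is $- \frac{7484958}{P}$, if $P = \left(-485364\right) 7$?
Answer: $\frac{1247493}{566258} \approx 2.203$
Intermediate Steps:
$P = -3397548$
$- \frac{7484958}{P} = - \frac{7484958}{-3397548} = \left(-7484958\right) \left(- \frac{1}{3397548}\right) = \frac{1247493}{566258}$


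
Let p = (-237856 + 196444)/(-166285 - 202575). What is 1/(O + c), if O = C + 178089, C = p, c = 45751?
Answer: 92215/20641415953 ≈ 4.4675e-6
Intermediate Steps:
p = 10353/92215 (p = -41412/(-368860) = -41412*(-1/368860) = 10353/92215 ≈ 0.11227)
C = 10353/92215 ≈ 0.11227
O = 16422487488/92215 (O = 10353/92215 + 178089 = 16422487488/92215 ≈ 1.7809e+5)
1/(O + c) = 1/(16422487488/92215 + 45751) = 1/(20641415953/92215) = 92215/20641415953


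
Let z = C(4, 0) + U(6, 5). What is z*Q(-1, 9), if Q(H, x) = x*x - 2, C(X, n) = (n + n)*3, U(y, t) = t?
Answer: 395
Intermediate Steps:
C(X, n) = 6*n (C(X, n) = (2*n)*3 = 6*n)
Q(H, x) = -2 + x² (Q(H, x) = x² - 2 = -2 + x²)
z = 5 (z = 6*0 + 5 = 0 + 5 = 5)
z*Q(-1, 9) = 5*(-2 + 9²) = 5*(-2 + 81) = 5*79 = 395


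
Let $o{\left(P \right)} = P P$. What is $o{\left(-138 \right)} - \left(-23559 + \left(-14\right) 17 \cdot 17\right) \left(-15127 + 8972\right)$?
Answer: $-169889731$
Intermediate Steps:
$o{\left(P \right)} = P^{2}$
$o{\left(-138 \right)} - \left(-23559 + \left(-14\right) 17 \cdot 17\right) \left(-15127 + 8972\right) = \left(-138\right)^{2} - \left(-23559 + \left(-14\right) 17 \cdot 17\right) \left(-15127 + 8972\right) = 19044 - \left(-23559 - 4046\right) \left(-6155\right) = 19044 - \left(-27605\right) \left(-6155\right) = 19044 - 169908775 = -169889731$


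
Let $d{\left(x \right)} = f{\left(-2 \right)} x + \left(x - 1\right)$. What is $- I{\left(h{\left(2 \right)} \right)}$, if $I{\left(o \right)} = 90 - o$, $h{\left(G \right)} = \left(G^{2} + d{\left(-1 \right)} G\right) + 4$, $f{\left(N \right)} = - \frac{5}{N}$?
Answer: $-91$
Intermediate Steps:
$d{\left(x \right)} = -1 + \frac{7 x}{2}$ ($d{\left(x \right)} = - \frac{5}{-2} x + \left(x - 1\right) = \left(-5\right) \left(- \frac{1}{2}\right) x + \left(-1 + x\right) = \frac{5 x}{2} + \left(-1 + x\right) = -1 + \frac{7 x}{2}$)
$h{\left(G \right)} = 4 + G^{2} - \frac{9 G}{2}$ ($h{\left(G \right)} = \left(G^{2} + \left(-1 + \frac{7}{2} \left(-1\right)\right) G\right) + 4 = \left(G^{2} + \left(-1 - \frac{7}{2}\right) G\right) + 4 = \left(G^{2} - \frac{9 G}{2}\right) + 4 = 4 + G^{2} - \frac{9 G}{2}$)
$- I{\left(h{\left(2 \right)} \right)} = - (90 - \left(4 + 2^{2} - 9\right)) = - (90 - \left(4 + 4 - 9\right)) = - (90 - -1) = - (90 + 1) = \left(-1\right) 91 = -91$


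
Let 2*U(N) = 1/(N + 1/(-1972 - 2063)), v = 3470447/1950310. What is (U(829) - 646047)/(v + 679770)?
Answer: -4214690623638843555/4434704824366503058 ≈ -0.95039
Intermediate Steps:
v = 3470447/1950310 (v = 3470447*(1/1950310) = 3470447/1950310 ≈ 1.7794)
U(N) = 1/(2*(-1/4035 + N)) (U(N) = 1/(2*(N + 1/(-1972 - 2063))) = 1/(2*(N + 1/(-4035))) = 1/(2*(N - 1/4035)) = 1/(2*(-1/4035 + N)))
(U(829) - 646047)/(v + 679770) = (4035/(2*(-1 + 4035*829)) - 646047)/(3470447/1950310 + 679770) = (4035/(2*(-1 + 3345015)) - 646047)/(1325765699147/1950310) = ((4035/2)/3345014 - 646047)*(1950310/1325765699147) = ((4035/2)*(1/3345014) - 646047)*(1950310/1325765699147) = (4035/6690028 - 646047)*(1950310/1325765699147) = -4322072515281/6690028*1950310/1325765699147 = -4214690623638843555/4434704824366503058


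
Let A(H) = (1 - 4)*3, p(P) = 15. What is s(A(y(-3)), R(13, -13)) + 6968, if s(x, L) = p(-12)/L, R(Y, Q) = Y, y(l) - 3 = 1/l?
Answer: 90599/13 ≈ 6969.2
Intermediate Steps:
y(l) = 3 + 1/l
A(H) = -9 (A(H) = -3*3 = -9)
s(x, L) = 15/L
s(A(y(-3)), R(13, -13)) + 6968 = 15/13 + 6968 = 90599/13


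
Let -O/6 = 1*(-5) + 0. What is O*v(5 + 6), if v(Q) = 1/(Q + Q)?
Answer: 15/11 ≈ 1.3636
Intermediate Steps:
v(Q) = 1/(2*Q)
O = 30 (O = -6*(1*(-5) + 0) = -6*(-5 + 0) = -6*(-5) = 30)
O*v(5 + 6) = 30*(1/(2*(5 + 6))) = 30*((½)/11) = 30*((½)*(1/11)) = 30*(1/22) = 15/11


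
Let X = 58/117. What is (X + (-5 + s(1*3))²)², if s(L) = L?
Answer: 276676/13689 ≈ 20.212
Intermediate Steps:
X = 58/117 (X = 58*(1/117) = 58/117 ≈ 0.49573)
(X + (-5 + s(1*3))²)² = (58/117 + (-5 + 1*3)²)² = (58/117 + (-5 + 3)²)² = (58/117 + (-2)²)² = (58/117 + 4)² = (526/117)² = 276676/13689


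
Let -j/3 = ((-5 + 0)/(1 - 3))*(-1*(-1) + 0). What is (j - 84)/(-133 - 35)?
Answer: 61/112 ≈ 0.54464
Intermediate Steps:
j = -15/2 (j = -3*(-5 + 0)/(1 - 3)*(-1*(-1) + 0) = -3*(-5/(-2))*(1 + 0) = -3*(-5*(-½)) = -15/2 ≈ -7.5000)
(j - 84)/(-133 - 35) = (-15/2 - 84)/(-133 - 35) = -183/2/(-168) = -183/2*(-1/168) = 61/112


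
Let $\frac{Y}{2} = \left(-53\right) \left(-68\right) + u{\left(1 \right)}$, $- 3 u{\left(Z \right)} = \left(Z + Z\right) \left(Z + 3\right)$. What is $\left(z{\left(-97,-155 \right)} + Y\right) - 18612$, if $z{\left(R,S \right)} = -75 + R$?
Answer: $- \frac{34744}{3} \approx -11581.0$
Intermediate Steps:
$u{\left(Z \right)} = - \frac{2 Z \left(3 + Z\right)}{3}$ ($u{\left(Z \right)} = - \frac{\left(Z + Z\right) \left(Z + 3\right)}{3} = - \frac{2 Z \left(3 + Z\right)}{3}$)
$Y = \frac{21608}{3}$ ($Y = 2 \left(\left(-53\right) \left(-68\right) - \frac{2 \left(3 + 1\right)}{3}\right) = 2 \left(3604 - \frac{2}{3} \cdot 4\right) = 2 \left(3604 - \frac{8}{3}\right) = 2 \cdot \frac{10804}{3} = \frac{21608}{3} \approx 7202.7$)
$\left(z{\left(-97,-155 \right)} + Y\right) - 18612 = \left(\left(-75 - 97\right) + \frac{21608}{3}\right) - 18612 = \left(-172 + \frac{21608}{3}\right) - 18612 = \frac{21092}{3} - 18612 = - \frac{34744}{3}$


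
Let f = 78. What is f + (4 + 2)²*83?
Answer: 3066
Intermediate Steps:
f + (4 + 2)²*83 = 78 + (4 + 2)²*83 = 78 + 6²*83 = 78 + 36*83 = 78 + 2988 = 3066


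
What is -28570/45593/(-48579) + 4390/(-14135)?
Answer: -1944568373276/6261415854969 ≈ -0.31056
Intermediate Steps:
-28570/45593/(-48579) + 4390/(-14135) = -28570*1/45593*(-1/48579) + 4390*(-1/14135) = -28570/45593*(-1/48579) - 878/2827 = 28570/2214862347 - 878/2827 = -1944568373276/6261415854969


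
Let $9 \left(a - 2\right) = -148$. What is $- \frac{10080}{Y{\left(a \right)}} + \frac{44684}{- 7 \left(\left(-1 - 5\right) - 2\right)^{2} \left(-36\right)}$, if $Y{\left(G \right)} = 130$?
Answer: $- \frac{3919033}{52416} \approx -74.768$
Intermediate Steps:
$a = - \frac{130}{9}$ ($a = 2 + \frac{1}{9} \left(-148\right) = 2 - \frac{148}{9} = - \frac{130}{9} \approx -14.444$)
$- \frac{10080}{Y{\left(a \right)}} + \frac{44684}{- 7 \left(\left(-1 - 5\right) - 2\right)^{2} \left(-36\right)} = - \frac{10080}{130} + \frac{44684}{- 7 \left(\left(-1 - 5\right) - 2\right)^{2} \left(-36\right)} = \left(-10080\right) \frac{1}{130} + \frac{44684}{- 7 \left(-6 - 2\right)^{2} \left(-36\right)} = - \frac{1008}{13} + \frac{44684}{- 7 \left(-8\right)^{2} \left(-36\right)} = - \frac{1008}{13} + \frac{44684}{\left(-7\right) 64 \left(-36\right)} = - \frac{1008}{13} + \frac{44684}{\left(-448\right) \left(-36\right)} = - \frac{1008}{13} + \frac{44684}{16128} = - \frac{1008}{13} + 44684 \cdot \frac{1}{16128} = - \frac{1008}{13} + \frac{11171}{4032} = - \frac{3919033}{52416}$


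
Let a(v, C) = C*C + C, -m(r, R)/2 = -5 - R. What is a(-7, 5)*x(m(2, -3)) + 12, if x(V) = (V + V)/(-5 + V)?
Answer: -228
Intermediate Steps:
m(r, R) = 10 + 2*R (m(r, R) = -2*(-5 - R) = 10 + 2*R)
a(v, C) = C + C² (a(v, C) = C² + C = C + C²)
x(V) = 2*V/(-5 + V) (x(V) = (2*V)/(-5 + V) = 2*V/(-5 + V))
a(-7, 5)*x(m(2, -3)) + 12 = (5*(1 + 5))*(2*(10 + 2*(-3))/(-5 + (10 + 2*(-3)))) + 12 = (5*6)*(2*(10 - 6)/(-5 + (10 - 6))) + 12 = 30*(2*4/(-5 + 4)) + 12 = 30*(2*4/(-1)) + 12 = 30*(2*4*(-1)) + 12 = 30*(-8) + 12 = -240 + 12 = -228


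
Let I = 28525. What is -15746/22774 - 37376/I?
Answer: -650177837/324814175 ≈ -2.0017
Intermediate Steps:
-15746/22774 - 37376/I = -15746/22774 - 37376/28525 = -15746*1/22774 - 37376*1/28525 = -7873/11387 - 37376/28525 = -650177837/324814175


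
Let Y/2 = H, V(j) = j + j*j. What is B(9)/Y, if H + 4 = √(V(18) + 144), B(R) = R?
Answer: 9/235 + 81*√6/940 ≈ 0.24937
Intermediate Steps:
V(j) = j + j²
H = -4 + 9*√6 (H = -4 + √(18*(1 + 18) + 144) = -4 + √(18*19 + 144) = -4 + √(342 + 144) = -4 + √486 = -4 + 9*√6 ≈ 18.045)
Y = -8 + 18*√6 (Y = 2*(-4 + 9*√6) = -8 + 18*√6 ≈ 36.091)
B(9)/Y = 9/(-8 + 18*√6)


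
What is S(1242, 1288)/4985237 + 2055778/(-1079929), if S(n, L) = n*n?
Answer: -8582680951430/5383702008173 ≈ -1.5942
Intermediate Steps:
S(n, L) = n**2
S(1242, 1288)/4985237 + 2055778/(-1079929) = 1242**2/4985237 + 2055778/(-1079929) = 1542564*(1/4985237) + 2055778*(-1/1079929) = 1542564/4985237 - 2055778/1079929 = -8582680951430/5383702008173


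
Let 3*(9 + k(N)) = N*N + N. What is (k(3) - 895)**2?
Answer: 810000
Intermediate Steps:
k(N) = -9 + N/3 + N**2/3 (k(N) = -9 + (N*N + N)/3 = -9 + (N**2 + N)/3 = -9 + (N + N**2)/3 = -9 + (N/3 + N**2/3) = -9 + N/3 + N**2/3)
(k(3) - 895)**2 = ((-9 + (1/3)*3 + (1/3)*3**2) - 895)**2 = ((-9 + 1 + (1/3)*9) - 895)**2 = ((-9 + 1 + 3) - 895)**2 = (-5 - 895)**2 = (-900)**2 = 810000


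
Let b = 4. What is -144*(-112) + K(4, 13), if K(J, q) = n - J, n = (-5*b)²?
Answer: 16524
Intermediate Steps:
n = 400 (n = (-5*4)² = (-20)² = 400)
K(J, q) = 400 - J
-144*(-112) + K(4, 13) = -144*(-112) + (400 - 1*4) = 16128 + (400 - 4) = 16128 + 396 = 16524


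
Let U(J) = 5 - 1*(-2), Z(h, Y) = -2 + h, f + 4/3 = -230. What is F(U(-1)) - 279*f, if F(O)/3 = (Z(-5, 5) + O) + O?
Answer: 64563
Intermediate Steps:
f = -694/3 (f = -4/3 - 230 = -694/3 ≈ -231.33)
U(J) = 7 (U(J) = 5 + 2 = 7)
F(O) = -21 + 6*O (F(O) = 3*(((-2 - 5) + O) + O) = 3*((-7 + O) + O) = 3*(-7 + 2*O) = -21 + 6*O)
F(U(-1)) - 279*f = (-21 + 6*7) - 279*(-694/3) = (-21 + 42) + 64542 = 21 + 64542 = 64563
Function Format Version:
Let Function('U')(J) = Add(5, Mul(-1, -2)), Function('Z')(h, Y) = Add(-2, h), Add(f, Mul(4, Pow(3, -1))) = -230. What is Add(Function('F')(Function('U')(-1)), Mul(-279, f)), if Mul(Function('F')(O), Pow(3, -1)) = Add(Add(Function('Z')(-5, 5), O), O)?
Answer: 64563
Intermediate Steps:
f = Rational(-694, 3) (f = Add(Rational(-4, 3), -230) = Rational(-694, 3) ≈ -231.33)
Function('U')(J) = 7 (Function('U')(J) = Add(5, 2) = 7)
Function('F')(O) = Add(-21, Mul(6, O)) (Function('F')(O) = Mul(3, Add(Add(Add(-2, -5), O), O)) = Mul(3, Add(Add(-7, O), O)) = Mul(3, Add(-7, Mul(2, O))) = Add(-21, Mul(6, O)))
Add(Function('F')(Function('U')(-1)), Mul(-279, f)) = Add(Add(-21, Mul(6, 7)), Mul(-279, Rational(-694, 3))) = Add(Add(-21, 42), 64542) = Add(21, 64542) = 64563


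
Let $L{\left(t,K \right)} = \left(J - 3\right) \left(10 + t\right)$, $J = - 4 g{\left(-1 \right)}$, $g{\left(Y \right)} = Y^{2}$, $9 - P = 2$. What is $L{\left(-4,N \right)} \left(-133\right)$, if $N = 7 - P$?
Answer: $5586$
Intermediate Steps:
$P = 7$ ($P = 9 - 2 = 7$)
$J = -4$ ($J = - 4 \left(-1\right)^{2} = \left(-4\right) 1 = -4$)
$N = 0$ ($N = 7 - 7 = 0$)
$L{\left(t,K \right)} = -70 - 7 t$ ($L{\left(t,K \right)} = \left(-4 - 3\right) \left(10 + t\right) = - 7 \left(10 + t\right) = -70 - 7 t$)
$L{\left(-4,N \right)} \left(-133\right) = \left(-70 - -28\right) \left(-133\right) = \left(-70 + 28\right) \left(-133\right) = \left(-42\right) \left(-133\right) = 5586$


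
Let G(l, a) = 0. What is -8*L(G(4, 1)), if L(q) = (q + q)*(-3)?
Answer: 0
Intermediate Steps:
L(q) = -6*q (L(q) = (2*q)*(-3) = -6*q)
-8*L(G(4, 1)) = -(-48)*0 = -8*0 = 0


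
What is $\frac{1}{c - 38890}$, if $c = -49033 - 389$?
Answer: $- \frac{1}{88312} \approx -1.1323 \cdot 10^{-5}$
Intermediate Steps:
$c = -49422$
$\frac{1}{c - 38890} = \frac{1}{-49422 - 38890} = \frac{1}{-88312} = - \frac{1}{88312}$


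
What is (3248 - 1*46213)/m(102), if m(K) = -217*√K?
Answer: 42965*√102/22134 ≈ 19.604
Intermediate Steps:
(3248 - 1*46213)/m(102) = (3248 - 1*46213)/((-217*√102)) = (3248 - 46213)*(-√102/22134) = -(-42965)*√102/22134 = 42965*√102/22134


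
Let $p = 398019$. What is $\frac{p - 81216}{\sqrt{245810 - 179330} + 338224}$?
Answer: $\frac{6696898617}{7149712981} - \frac{316803 \sqrt{4155}}{28598851924} \approx 0.93595$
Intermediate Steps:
$\frac{p - 81216}{\sqrt{245810 - 179330} + 338224} = \frac{398019 - 81216}{\sqrt{245810 - 179330} + 338224} = \frac{316803}{\sqrt{66480} + 338224} = \frac{316803}{4 \sqrt{4155} + 338224} = \frac{316803}{338224 + 4 \sqrt{4155}}$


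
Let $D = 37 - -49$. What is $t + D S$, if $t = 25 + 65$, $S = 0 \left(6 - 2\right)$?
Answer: $90$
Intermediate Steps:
$S = 0$ ($S = 0 \cdot 4 = 0$)
$t = 90$
$D = 86$ ($D = 37 + 49 = 86$)
$t + D S = 90 + 86 \cdot 0 = 90 + 0 = 90$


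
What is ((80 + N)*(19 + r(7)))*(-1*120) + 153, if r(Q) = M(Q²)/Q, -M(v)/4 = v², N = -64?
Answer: 2597913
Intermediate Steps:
M(v) = -4*v²
r(Q) = -4*Q³ (r(Q) = (-4*Q⁴)/Q = -4*Q³)
((80 + N)*(19 + r(7)))*(-1*120) + 153 = ((80 - 64)*(19 - 4*7³))*(-1*120) + 153 = (16*(19 - 4*343))*(-120) + 153 = (16*(19 - 1372))*(-120) + 153 = (16*(-1353))*(-120) + 153 = -21648*(-120) + 153 = 2597760 + 153 = 2597913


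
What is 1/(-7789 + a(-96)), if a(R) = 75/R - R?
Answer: -32/246201 ≈ -0.00012998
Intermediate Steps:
a(R) = -R + 75/R
1/(-7789 + a(-96)) = 1/(-7789 + (-1*(-96) + 75/(-96))) = 1/(-7789 + (96 + 75*(-1/96))) = 1/(-7789 + (96 - 25/32)) = 1/(-7789 + 3047/32) = 1/(-246201/32) = -32/246201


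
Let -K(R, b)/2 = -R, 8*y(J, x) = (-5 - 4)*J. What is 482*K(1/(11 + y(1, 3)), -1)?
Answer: 7712/79 ≈ 97.620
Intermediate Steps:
y(J, x) = -9*J/8 (y(J, x) = ((-5 - 4)*J)/8 = (-9*J)/8 = -9*J/8)
K(R, b) = 2*R (K(R, b) = -(-2)*R = 2*R)
482*K(1/(11 + y(1, 3)), -1) = 482*(2/(11 - 9/8*1)) = 482*(2/(11 - 9/8)) = 482*(2/(79/8)) = 482*(2*(8/79)) = 482*(16/79) = 7712/79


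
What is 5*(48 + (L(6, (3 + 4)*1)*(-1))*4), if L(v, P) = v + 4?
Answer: 40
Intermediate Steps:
L(v, P) = 4 + v
5*(48 + (L(6, (3 + 4)*1)*(-1))*4) = 5*(48 + ((4 + 6)*(-1))*4) = 5*(48 + (10*(-1))*4) = 5*(48 - 10*4) = 5*(48 - 40) = 5*8 = 40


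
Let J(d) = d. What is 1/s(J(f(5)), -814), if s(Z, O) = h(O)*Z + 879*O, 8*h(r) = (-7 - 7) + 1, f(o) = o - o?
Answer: -1/715506 ≈ -1.3976e-6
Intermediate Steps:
f(o) = 0
h(r) = -13/8 (h(r) = ((-7 - 7) + 1)/8 = (-14 + 1)/8 = (⅛)*(-13) = -13/8)
s(Z, O) = 879*O - 13*Z/8 (s(Z, O) = -13*Z/8 + 879*O = 879*O - 13*Z/8)
1/s(J(f(5)), -814) = 1/(879*(-814) - 13/8*0) = 1/(-715506 + 0) = 1/(-715506) = -1/715506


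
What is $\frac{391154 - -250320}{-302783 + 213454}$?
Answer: $- \frac{641474}{89329} \approx -7.181$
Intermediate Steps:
$\frac{391154 - -250320}{-302783 + 213454} = \frac{391154 + 250320}{-89329} = 641474 \left(- \frac{1}{89329}\right) = - \frac{641474}{89329}$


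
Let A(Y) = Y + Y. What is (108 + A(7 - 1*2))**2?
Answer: 13924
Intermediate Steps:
A(Y) = 2*Y
(108 + A(7 - 1*2))**2 = (108 + 2*(7 - 1*2))**2 = (108 + 2*(7 - 2))**2 = (108 + 2*5)**2 = (108 + 10)**2 = 118**2 = 13924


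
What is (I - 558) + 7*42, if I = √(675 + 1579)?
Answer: -264 + 7*√46 ≈ -216.52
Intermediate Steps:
I = 7*√46 (I = √2254 = 7*√46 ≈ 47.476)
(I - 558) + 7*42 = (7*√46 - 558) + 7*42 = (-558 + 7*√46) + 294 = -264 + 7*√46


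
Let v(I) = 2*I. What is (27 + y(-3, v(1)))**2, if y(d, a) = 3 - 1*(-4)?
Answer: 1156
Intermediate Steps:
y(d, a) = 7 (y(d, a) = 3 + 4 = 7)
(27 + y(-3, v(1)))**2 = (27 + 7)**2 = 34**2 = 1156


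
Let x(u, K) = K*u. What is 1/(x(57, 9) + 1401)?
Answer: 1/1914 ≈ 0.00052247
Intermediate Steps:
1/(x(57, 9) + 1401) = 1/(9*57 + 1401) = 1/(513 + 1401) = 1/1914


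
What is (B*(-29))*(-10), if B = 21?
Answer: 6090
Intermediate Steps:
(B*(-29))*(-10) = (21*(-29))*(-10) = -609*(-10) = 6090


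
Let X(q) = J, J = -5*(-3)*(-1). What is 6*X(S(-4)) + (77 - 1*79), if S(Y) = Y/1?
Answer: -92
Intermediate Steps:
S(Y) = Y (S(Y) = Y*1 = Y)
J = -15 (J = 15*(-1) = -15)
X(q) = -15
6*X(S(-4)) + (77 - 1*79) = 6*(-15) + (77 - 1*79) = -90 + (77 - 79) = -90 - 2 = -92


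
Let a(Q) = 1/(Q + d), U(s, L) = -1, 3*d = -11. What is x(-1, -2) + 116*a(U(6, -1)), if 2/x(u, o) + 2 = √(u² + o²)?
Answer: -146/7 + 2*√5 ≈ -16.385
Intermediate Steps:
d = -11/3 (d = (⅓)*(-11) = -11/3 ≈ -3.6667)
a(Q) = 1/(-11/3 + Q) (a(Q) = 1/(Q - 11/3) = 1/(-11/3 + Q))
x(u, o) = 2/(-2 + √(o² + u²)) (x(u, o) = 2/(-2 + √(u² + o²)) = 2/(-2 + √(o² + u²)))
x(-1, -2) + 116*a(U(6, -1)) = 2/(-2 + √((-2)² + (-1)²)) + 116*(3/(-11 + 3*(-1))) = 2/(-2 + √(4 + 1)) + 116*(3/(-11 - 3)) = 2/(-2 + √5) + 116*(3/(-14)) = 2/(-2 + √5) + 116*(3*(-1/14)) = 2/(-2 + √5) + 116*(-3/14) = 2/(-2 + √5) - 174/7 = -174/7 + 2/(-2 + √5)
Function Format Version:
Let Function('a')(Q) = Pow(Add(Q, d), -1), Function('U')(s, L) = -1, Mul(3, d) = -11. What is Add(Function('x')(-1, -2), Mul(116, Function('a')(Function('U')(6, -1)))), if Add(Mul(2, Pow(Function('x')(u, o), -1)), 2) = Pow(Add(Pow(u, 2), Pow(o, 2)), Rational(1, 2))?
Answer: Add(Rational(-146, 7), Mul(2, Pow(5, Rational(1, 2)))) ≈ -16.385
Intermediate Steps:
d = Rational(-11, 3) (d = Mul(Rational(1, 3), -11) = Rational(-11, 3) ≈ -3.6667)
Function('a')(Q) = Pow(Add(Rational(-11, 3), Q), -1) (Function('a')(Q) = Pow(Add(Q, Rational(-11, 3)), -1) = Pow(Add(Rational(-11, 3), Q), -1))
Function('x')(u, o) = Mul(2, Pow(Add(-2, Pow(Add(Pow(o, 2), Pow(u, 2)), Rational(1, 2))), -1)) (Function('x')(u, o) = Mul(2, Pow(Add(-2, Pow(Add(Pow(u, 2), Pow(o, 2)), Rational(1, 2))), -1)) = Mul(2, Pow(Add(-2, Pow(Add(Pow(o, 2), Pow(u, 2)), Rational(1, 2))), -1)))
Add(Function('x')(-1, -2), Mul(116, Function('a')(Function('U')(6, -1)))) = Add(Mul(2, Pow(Add(-2, Pow(Add(Pow(-2, 2), Pow(-1, 2)), Rational(1, 2))), -1)), Mul(116, Mul(3, Pow(Add(-11, Mul(3, -1)), -1)))) = Add(Mul(2, Pow(Add(-2, Pow(Add(4, 1), Rational(1, 2))), -1)), Mul(116, Mul(3, Pow(Add(-11, -3), -1)))) = Add(Mul(2, Pow(Add(-2, Pow(5, Rational(1, 2))), -1)), Mul(116, Mul(3, Pow(-14, -1)))) = Add(Mul(2, Pow(Add(-2, Pow(5, Rational(1, 2))), -1)), Mul(116, Mul(3, Rational(-1, 14)))) = Add(Mul(2, Pow(Add(-2, Pow(5, Rational(1, 2))), -1)), Mul(116, Rational(-3, 14))) = Add(Mul(2, Pow(Add(-2, Pow(5, Rational(1, 2))), -1)), Rational(-174, 7)) = Add(Rational(-174, 7), Mul(2, Pow(Add(-2, Pow(5, Rational(1, 2))), -1)))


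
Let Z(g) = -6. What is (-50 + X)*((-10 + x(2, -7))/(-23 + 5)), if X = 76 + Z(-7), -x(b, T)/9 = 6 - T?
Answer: 1270/9 ≈ 141.11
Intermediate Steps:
x(b, T) = -54 + 9*T (x(b, T) = -9*(6 - T) = -54 + 9*T)
X = 70 (X = 76 - 6 = 70)
(-50 + X)*((-10 + x(2, -7))/(-23 + 5)) = (-50 + 70)*((-10 + (-54 + 9*(-7)))/(-23 + 5)) = 20*((-10 + (-54 - 63))/(-18)) = 20*((-10 - 117)*(-1/18)) = 20*(-127*(-1/18)) = 20*(127/18) = 1270/9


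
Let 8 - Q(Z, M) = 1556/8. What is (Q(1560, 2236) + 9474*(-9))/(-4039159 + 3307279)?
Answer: 1799/15408 ≈ 0.11676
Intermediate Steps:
Q(Z, M) = -373/2 (Q(Z, M) = 8 - 1556/8 = 8 - 1*389/2 = 8 - 389/2 = -373/2)
(Q(1560, 2236) + 9474*(-9))/(-4039159 + 3307279) = (-373/2 + 9474*(-9))/(-4039159 + 3307279) = (-373/2 - 85266)/(-731880) = -170905/2*(-1/731880) = 1799/15408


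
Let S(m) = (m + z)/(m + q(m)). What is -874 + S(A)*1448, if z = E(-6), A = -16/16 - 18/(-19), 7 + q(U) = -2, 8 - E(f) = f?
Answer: -133512/43 ≈ -3104.9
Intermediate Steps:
E(f) = 8 - f
q(U) = -9 (q(U) = -7 - 2 = -9)
A = -1/19 (A = -16*1/16 - 18*(-1/19) = -1 + 18/19 = -1/19 ≈ -0.052632)
z = 14 (z = 8 - 1*(-6) = 8 + 6 = 14)
S(m) = (14 + m)/(-9 + m) (S(m) = (m + 14)/(m - 9) = (14 + m)/(-9 + m))
-874 + S(A)*1448 = -874 + ((14 - 1/19)/(-9 - 1/19))*1448 = -874 + ((265/19)/(-172/19))*1448 = -874 - 19/172*265/19*1448 = -874 - 265/172*1448 = -874 - 95930/43 = -133512/43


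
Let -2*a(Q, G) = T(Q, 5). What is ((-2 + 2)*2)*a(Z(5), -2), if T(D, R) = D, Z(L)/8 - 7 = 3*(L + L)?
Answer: 0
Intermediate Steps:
Z(L) = 56 + 48*L (Z(L) = 56 + 8*(3*(L + L)) = 56 + 8*(3*(2*L)) = 56 + 8*(6*L) = 56 + 48*L)
a(Q, G) = -Q/2
((-2 + 2)*2)*a(Z(5), -2) = ((-2 + 2)*2)*(-(56 + 48*5)/2) = (0*2)*(-(56 + 240)/2) = 0*(-½*296) = 0*(-148) = 0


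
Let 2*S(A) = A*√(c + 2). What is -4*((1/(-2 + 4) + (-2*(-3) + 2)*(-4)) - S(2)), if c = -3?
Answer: 126 + 4*I ≈ 126.0 + 4.0*I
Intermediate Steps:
S(A) = I*A/2 (S(A) = (A*√(-3 + 2))/2 = (A*√(-1))/2 = (A*I)/2 = (I*A)/2 = I*A/2)
-4*((1/(-2 + 4) + (-2*(-3) + 2)*(-4)) - S(2)) = -4*((1/(-2 + 4) + (-2*(-3) + 2)*(-4)) - I*2/2) = -4*((1/2 + (6 + 2)*(-4)) - I) = -4*((½ + 8*(-4)) - I) = -4*((½ - 32) - I) = -4*(-63/2 - I) = 126 + 4*I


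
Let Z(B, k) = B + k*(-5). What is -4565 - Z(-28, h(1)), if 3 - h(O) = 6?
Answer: -4552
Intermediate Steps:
h(O) = -3 (h(O) = 3 - 1*6 = 3 - 6 = -3)
Z(B, k) = B - 5*k
-4565 - Z(-28, h(1)) = -4565 - (-28 - 5*(-3)) = -4565 - (-28 + 15) = -4565 - 1*(-13) = -4565 + 13 = -4552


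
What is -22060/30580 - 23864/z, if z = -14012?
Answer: 5258205/5356087 ≈ 0.98172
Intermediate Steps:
-22060/30580 - 23864/z = -22060/30580 - 23864/(-14012) = -22060*1/30580 - 23864*(-1/14012) = -1103/1529 + 5966/3503 = 5258205/5356087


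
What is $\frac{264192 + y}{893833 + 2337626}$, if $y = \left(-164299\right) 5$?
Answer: $- \frac{557303}{3231459} \approx -0.17246$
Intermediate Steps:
$y = -821495$
$\frac{264192 + y}{893833 + 2337626} = \frac{264192 - 821495}{893833 + 2337626} = - \frac{557303}{3231459}$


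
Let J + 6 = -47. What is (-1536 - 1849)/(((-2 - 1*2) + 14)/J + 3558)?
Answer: -179405/188564 ≈ -0.95143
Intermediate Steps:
J = -53 (J = -6 - 47 = -53)
(-1536 - 1849)/(((-2 - 1*2) + 14)/J + 3558) = (-1536 - 1849)/(((-2 - 1*2) + 14)/(-53) + 3558) = -3385/(((-2 - 2) + 14)*(-1/53) + 3558) = -3385/((-4 + 14)*(-1/53) + 3558) = -3385/(10*(-1/53) + 3558) = -3385/(-10/53 + 3558) = -3385/188564/53 = -3385*53/188564 = -179405/188564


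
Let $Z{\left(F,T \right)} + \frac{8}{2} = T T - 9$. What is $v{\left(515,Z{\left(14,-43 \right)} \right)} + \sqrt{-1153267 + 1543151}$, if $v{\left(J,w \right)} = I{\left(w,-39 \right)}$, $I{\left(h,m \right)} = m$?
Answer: $-39 + 2 \sqrt{97471} \approx 585.41$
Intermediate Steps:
$Z{\left(F,T \right)} = -13 + T^{2}$ ($Z{\left(F,T \right)} = -4 + \left(T T - 9\right) = -4 + \left(T^{2} - 9\right) = -4 + \left(-9 + T^{2}\right) = -13 + T^{2}$)
$v{\left(J,w \right)} = -39$
$v{\left(515,Z{\left(14,-43 \right)} \right)} + \sqrt{-1153267 + 1543151} = -39 + \sqrt{-1153267 + 1543151} = -39 + \sqrt{389884} = -39 + 2 \sqrt{97471}$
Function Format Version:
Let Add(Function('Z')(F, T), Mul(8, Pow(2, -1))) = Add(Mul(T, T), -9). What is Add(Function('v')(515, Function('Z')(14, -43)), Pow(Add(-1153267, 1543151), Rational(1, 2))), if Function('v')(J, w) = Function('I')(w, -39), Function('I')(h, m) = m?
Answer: Add(-39, Mul(2, Pow(97471, Rational(1, 2)))) ≈ 585.41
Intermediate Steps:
Function('Z')(F, T) = Add(-13, Pow(T, 2)) (Function('Z')(F, T) = Add(-4, Add(Mul(T, T), -9)) = Add(-4, Add(Pow(T, 2), -9)) = Add(-4, Add(-9, Pow(T, 2))) = Add(-13, Pow(T, 2)))
Function('v')(J, w) = -39
Add(Function('v')(515, Function('Z')(14, -43)), Pow(Add(-1153267, 1543151), Rational(1, 2))) = Add(-39, Pow(Add(-1153267, 1543151), Rational(1, 2))) = Add(-39, Pow(389884, Rational(1, 2))) = Add(-39, Mul(2, Pow(97471, Rational(1, 2))))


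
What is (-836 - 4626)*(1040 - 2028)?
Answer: 5396456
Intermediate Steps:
(-836 - 4626)*(1040 - 2028) = -5462*(-988) = 5396456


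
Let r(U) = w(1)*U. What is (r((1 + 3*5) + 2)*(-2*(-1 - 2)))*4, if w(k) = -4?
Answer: -1728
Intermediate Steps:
r(U) = -4*U
(r((1 + 3*5) + 2)*(-2*(-1 - 2)))*4 = ((-4*((1 + 3*5) + 2))*(-2*(-1 - 2)))*4 = ((-4*((1 + 15) + 2))*(-2*(-3)))*4 = (-4*(16 + 2)*6)*4 = (-4*18*6)*4 = -72*6*4 = -432*4 = -1728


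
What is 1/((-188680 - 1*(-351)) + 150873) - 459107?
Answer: -17196311793/37456 ≈ -4.5911e+5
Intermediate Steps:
1/((-188680 - 1*(-351)) + 150873) - 459107 = 1/((-188680 + 351) + 150873) - 459107 = 1/(-188329 + 150873) - 459107 = 1/(-37456) - 459107 = -1/37456 - 459107 = -17196311793/37456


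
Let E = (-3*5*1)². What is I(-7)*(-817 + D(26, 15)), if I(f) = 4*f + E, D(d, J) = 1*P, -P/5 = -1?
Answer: -159964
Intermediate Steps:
P = 5 (P = -5*(-1) = 5)
D(d, J) = 5 (D(d, J) = 1*5 = 5)
E = 225 (E = (-15*1)² = (-15)² = 225)
I(f) = 225 + 4*f (I(f) = 4*f + 225 = 225 + 4*f)
I(-7)*(-817 + D(26, 15)) = (225 + 4*(-7))*(-817 + 5) = (225 - 28)*(-812) = 197*(-812) = -159964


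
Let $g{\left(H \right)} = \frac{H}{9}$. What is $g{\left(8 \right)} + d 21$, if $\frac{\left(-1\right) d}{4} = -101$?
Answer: $\frac{76364}{9} \approx 8484.9$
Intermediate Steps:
$g{\left(H \right)} = \frac{H}{9}$ ($g{\left(H \right)} = H \frac{1}{9} = \frac{H}{9}$)
$d = 404$ ($d = \left(-4\right) \left(-101\right) = 404$)
$g{\left(8 \right)} + d 21 = \frac{1}{9} \cdot 8 + 404 \cdot 21 = \frac{8}{9} + 8484 = \frac{76364}{9}$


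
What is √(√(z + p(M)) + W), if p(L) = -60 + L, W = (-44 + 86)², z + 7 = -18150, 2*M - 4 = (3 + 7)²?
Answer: √(1764 + I*√18165) ≈ 42.031 + 1.6033*I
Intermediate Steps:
M = 52 (M = 2 + (3 + 7)²/2 = 2 + (½)*10² = 2 + (½)*100 = 2 + 50 = 52)
z = -18157 (z = -7 - 18150 = -18157)
W = 1764 (W = 42² = 1764)
√(√(z + p(M)) + W) = √(√(-18157 + (-60 + 52)) + 1764) = √(√(-18157 - 8) + 1764) = √(√(-18165) + 1764) = √(I*√18165 + 1764) = √(1764 + I*√18165)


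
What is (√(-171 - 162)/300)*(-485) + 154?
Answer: 154 - 97*I*√37/20 ≈ 154.0 - 29.501*I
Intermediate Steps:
(√(-171 - 162)/300)*(-485) + 154 = (√(-333)*(1/300))*(-485) + 154 = ((3*I*√37)*(1/300))*(-485) + 154 = (I*√37/100)*(-485) + 154 = -97*I*√37/20 + 154 = 154 - 97*I*√37/20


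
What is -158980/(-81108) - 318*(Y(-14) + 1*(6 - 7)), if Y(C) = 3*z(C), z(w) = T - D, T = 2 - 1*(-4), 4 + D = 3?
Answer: -128921975/20277 ≈ -6358.0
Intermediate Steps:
D = -1 (D = -4 + 3 = -1)
T = 6 (T = 2 + 4 = 6)
z(w) = 7 (z(w) = 6 - 1*(-1) = 6 + 1 = 7)
Y(C) = 21 (Y(C) = 3*7 = 21)
-158980/(-81108) - 318*(Y(-14) + 1*(6 - 7)) = -158980/(-81108) - 318*(21 + 1*(6 - 7)) = -158980*(-1/81108) - 318*(21 + 1*(-1)) = 39745/20277 - 318*(21 - 1) = 39745/20277 - 318*20 = 39745/20277 - 1*6360 = 39745/20277 - 6360 = -128921975/20277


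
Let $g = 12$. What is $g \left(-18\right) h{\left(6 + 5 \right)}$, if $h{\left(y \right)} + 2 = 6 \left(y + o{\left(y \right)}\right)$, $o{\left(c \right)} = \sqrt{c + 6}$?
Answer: $-13824 - 1296 \sqrt{17} \approx -19168.0$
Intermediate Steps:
$o{\left(c \right)} = \sqrt{6 + c}$
$h{\left(y \right)} = -2 + 6 y + 6 \sqrt{6 + y}$ ($h{\left(y \right)} = -2 + 6 \left(y + \sqrt{6 + y}\right) = -2 + \left(6 y + 6 \sqrt{6 + y}\right) = -2 + 6 y + 6 \sqrt{6 + y}$)
$g \left(-18\right) h{\left(6 + 5 \right)} = 12 \left(-18\right) \left(-2 + 6 \left(6 + 5\right) + 6 \sqrt{6 + \left(6 + 5\right)}\right) = - 216 \left(-2 + 6 \cdot 11 + 6 \sqrt{6 + 11}\right) = - 216 \left(-2 + 66 + 6 \sqrt{17}\right) = - 216 \left(64 + 6 \sqrt{17}\right) = -13824 - 1296 \sqrt{17}$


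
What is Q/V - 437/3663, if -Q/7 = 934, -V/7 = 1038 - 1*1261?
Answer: -3518693/816849 ≈ -4.3076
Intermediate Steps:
V = 1561 (V = -7*(1038 - 1*1261) = -7*(1038 - 1261) = -7*(-223) = 1561)
Q = -6538 (Q = -7*934 = -6538)
Q/V - 437/3663 = -6538/1561 - 437/3663 = -6538*1/1561 - 437*1/3663 = -934/223 - 437/3663 = -3518693/816849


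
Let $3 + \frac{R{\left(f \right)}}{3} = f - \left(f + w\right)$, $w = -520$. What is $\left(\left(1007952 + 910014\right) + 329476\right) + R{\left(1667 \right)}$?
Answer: $2248993$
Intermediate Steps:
$R{\left(f \right)} = 1551$ ($R{\left(f \right)} = -9 + 3 \left(f - \left(f - 520\right)\right) = -9 + 3 \left(f - \left(-520 + f\right)\right) = -9 + 3 \cdot 520 = -9 + 1560 = 1551$)
$\left(\left(1007952 + 910014\right) + 329476\right) + R{\left(1667 \right)} = \left(\left(1007952 + 910014\right) + 329476\right) + 1551 = \left(1917966 + 329476\right) + 1551 = 2247442 + 1551 = 2248993$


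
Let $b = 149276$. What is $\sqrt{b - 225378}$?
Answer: $i \sqrt{76102} \approx 275.87 i$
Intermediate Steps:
$\sqrt{b - 225378} = \sqrt{149276 - 225378} = \sqrt{-76102} = i \sqrt{76102}$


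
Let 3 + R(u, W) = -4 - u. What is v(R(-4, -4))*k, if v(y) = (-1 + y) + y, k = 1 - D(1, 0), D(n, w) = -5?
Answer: -42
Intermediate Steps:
R(u, W) = -7 - u (R(u, W) = -3 + (-4 - u) = -7 - u)
k = 6 (k = 1 - 1*(-5) = 1 + 5 = 6)
v(y) = -1 + 2*y
v(R(-4, -4))*k = (-1 + 2*(-7 - 1*(-4)))*6 = (-1 + 2*(-7 + 4))*6 = (-1 + 2*(-3))*6 = (-1 - 6)*6 = -7*6 = -42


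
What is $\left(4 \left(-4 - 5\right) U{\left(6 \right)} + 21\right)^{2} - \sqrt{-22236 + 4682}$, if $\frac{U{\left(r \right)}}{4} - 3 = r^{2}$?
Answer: $31304025 - i \sqrt{17554} \approx 3.1304 \cdot 10^{7} - 132.49 i$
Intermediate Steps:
$U{\left(r \right)} = 12 + 4 r^{2}$
$\left(4 \left(-4 - 5\right) U{\left(6 \right)} + 21\right)^{2} - \sqrt{-22236 + 4682} = \left(4 \left(-4 - 5\right) \left(12 + 4 \cdot 6^{2}\right) + 21\right)^{2} - \sqrt{-22236 + 4682} = \left(4 \left(-9\right) \left(12 + 4 \cdot 36\right) + 21\right)^{2} - \sqrt{-17554} = \left(- 36 \left(12 + 144\right) + 21\right)^{2} - i \sqrt{17554} = \left(\left(-36\right) 156 + 21\right)^{2} - i \sqrt{17554} = \left(-5616 + 21\right)^{2} - i \sqrt{17554} = \left(-5595\right)^{2} - i \sqrt{17554} = 31304025 - i \sqrt{17554}$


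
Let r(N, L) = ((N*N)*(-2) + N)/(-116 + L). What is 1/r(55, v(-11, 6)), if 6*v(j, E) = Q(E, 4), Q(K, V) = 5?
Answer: 691/35970 ≈ 0.019210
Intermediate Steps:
v(j, E) = ⅚ (v(j, E) = (⅙)*5 = ⅚)
r(N, L) = (N - 2*N²)/(-116 + L) (r(N, L) = (N²*(-2) + N)/(-116 + L) = (-2*N² + N)/(-116 + L) = (N - 2*N²)/(-116 + L))
1/r(55, v(-11, 6)) = 1/(55*(1 - 2*55)/(-116 + ⅚)) = 1/(55*(1 - 110)/(-691/6)) = 1/(55*(-6/691)*(-109)) = 1/(35970/691) = 691/35970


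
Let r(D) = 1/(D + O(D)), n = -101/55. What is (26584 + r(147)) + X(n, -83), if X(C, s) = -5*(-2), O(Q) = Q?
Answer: 7818637/294 ≈ 26594.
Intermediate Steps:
n = -101/55 (n = -101*1/55 = -101/55 ≈ -1.8364)
r(D) = 1/(2*D) (r(D) = 1/(D + D) = 1/(2*D))
X(C, s) = 10
(26584 + r(147)) + X(n, -83) = (26584 + (½)/147) + 10 = (26584 + (½)*(1/147)) + 10 = (26584 + 1/294) + 10 = 7815697/294 + 10 = 7818637/294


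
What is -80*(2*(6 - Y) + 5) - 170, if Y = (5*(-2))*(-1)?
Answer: 70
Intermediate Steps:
Y = 10 (Y = -10*(-1) = 10)
-80*(2*(6 - Y) + 5) - 170 = -80*(2*(6 - 1*10) + 5) - 170 = -80*(2*(6 - 10) + 5) - 170 = -80*(2*(-4) + 5) - 170 = -80*(-8 + 5) - 170 = -80*(-3) - 170 = 240 - 170 = 70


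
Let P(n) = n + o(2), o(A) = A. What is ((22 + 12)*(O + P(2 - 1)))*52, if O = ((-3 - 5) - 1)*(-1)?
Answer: 21216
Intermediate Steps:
O = 9 (O = (-8 - 1)*(-1) = -9*(-1) = 9)
P(n) = 2 + n (P(n) = n + 2 = 2 + n)
((22 + 12)*(O + P(2 - 1)))*52 = ((22 + 12)*(9 + (2 + (2 - 1))))*52 = (34*(9 + (2 + 1)))*52 = (34*(9 + 3))*52 = (34*12)*52 = 408*52 = 21216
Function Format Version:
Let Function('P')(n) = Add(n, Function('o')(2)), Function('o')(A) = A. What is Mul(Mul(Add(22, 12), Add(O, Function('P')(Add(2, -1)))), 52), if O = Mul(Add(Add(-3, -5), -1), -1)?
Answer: 21216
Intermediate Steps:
O = 9 (O = Mul(Add(-8, -1), -1) = Mul(-9, -1) = 9)
Function('P')(n) = Add(2, n) (Function('P')(n) = Add(n, 2) = Add(2, n))
Mul(Mul(Add(22, 12), Add(O, Function('P')(Add(2, -1)))), 52) = Mul(Mul(Add(22, 12), Add(9, Add(2, Add(2, -1)))), 52) = Mul(Mul(34, Add(9, Add(2, 1))), 52) = Mul(Mul(34, Add(9, 3)), 52) = Mul(Mul(34, 12), 52) = Mul(408, 52) = 21216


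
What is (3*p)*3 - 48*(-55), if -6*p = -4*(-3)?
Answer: 2622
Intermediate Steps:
p = -2 (p = -(-2)*1*(-3)/3 = -(-2)*(-3)/3 = -⅙*12 = -2)
(3*p)*3 - 48*(-55) = (3*(-2))*3 - 48*(-55) = -6*3 + 2640 = -18 + 2640 = 2622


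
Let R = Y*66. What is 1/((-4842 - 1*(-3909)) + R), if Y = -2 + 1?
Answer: -1/999 ≈ -0.0010010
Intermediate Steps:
Y = -1
R = -66 (R = -1*66 = -66)
1/((-4842 - 1*(-3909)) + R) = 1/((-4842 - 1*(-3909)) - 66) = 1/((-4842 + 3909) - 66) = 1/(-933 - 66) = 1/(-999) = -1/999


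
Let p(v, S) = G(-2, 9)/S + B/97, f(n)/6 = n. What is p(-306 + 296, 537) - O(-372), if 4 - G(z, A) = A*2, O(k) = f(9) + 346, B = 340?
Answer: -20654378/52089 ≈ -396.52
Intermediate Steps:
f(n) = 6*n
O(k) = 400 (O(k) = 6*9 + 346 = 54 + 346 = 400)
G(z, A) = 4 - 2*A (G(z, A) = 4 - A*2 = 4 - 2*A)
p(v, S) = 340/97 - 14/S (p(v, S) = (4 - 2*9)/S + 340/97 = (4 - 18)/S + 340*(1/97) = -14/S + 340/97 = 340/97 - 14/S)
p(-306 + 296, 537) - O(-372) = (340/97 - 14/537) - 1*400 = (340/97 - 14*1/537) - 400 = (340/97 - 14/537) - 400 = 181222/52089 - 400 = -20654378/52089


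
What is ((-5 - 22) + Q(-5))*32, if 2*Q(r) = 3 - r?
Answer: -736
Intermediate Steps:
Q(r) = 3/2 - r/2 (Q(r) = (3 - r)/2 = 3/2 - r/2)
((-5 - 22) + Q(-5))*32 = ((-5 - 22) + (3/2 - ½*(-5)))*32 = (-27 + (3/2 + 5/2))*32 = (-27 + 4)*32 = -23*32 = -736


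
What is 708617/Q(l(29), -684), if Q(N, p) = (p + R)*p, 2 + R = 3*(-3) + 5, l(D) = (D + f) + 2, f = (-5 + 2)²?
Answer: 708617/471960 ≈ 1.5014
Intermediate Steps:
f = 9 (f = (-3)² = 9)
l(D) = 11 + D (l(D) = (D + 9) + 2 = (9 + D) + 2 = 11 + D)
R = -6 (R = -2 + (3*(-3) + 5) = -2 + (-9 + 5) = -2 - 4 = -6)
Q(N, p) = p*(-6 + p) (Q(N, p) = (p - 6)*p = (-6 + p)*p = p*(-6 + p))
708617/Q(l(29), -684) = 708617/((-684*(-6 - 684))) = 708617/((-684*(-690))) = 708617/471960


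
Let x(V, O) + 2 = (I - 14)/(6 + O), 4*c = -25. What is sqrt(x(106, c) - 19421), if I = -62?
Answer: I*sqrt(19119) ≈ 138.27*I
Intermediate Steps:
c = -25/4 (c = (1/4)*(-25) = -25/4 ≈ -6.2500)
x(V, O) = -2 - 76/(6 + O) (x(V, O) = -2 + (-62 - 14)/(6 + O) = -2 - 76/(6 + O))
sqrt(x(106, c) - 19421) = sqrt(2*(-44 - 1*(-25/4))/(6 - 25/4) - 19421) = sqrt(2*(-44 + 25/4)/(-1/4) - 19421) = sqrt(2*(-4)*(-151/4) - 19421) = sqrt(302 - 19421) = sqrt(-19119) = I*sqrt(19119)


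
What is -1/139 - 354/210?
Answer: -8236/4865 ≈ -1.6929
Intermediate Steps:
-1/139 - 354/210 = -1*1/139 - 354*1/210 = -1/139 - 59/35 = -8236/4865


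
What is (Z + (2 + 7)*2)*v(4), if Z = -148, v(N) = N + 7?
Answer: -1430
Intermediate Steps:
v(N) = 7 + N
(Z + (2 + 7)*2)*v(4) = (-148 + (2 + 7)*2)*(7 + 4) = (-148 + 9*2)*11 = (-148 + 18)*11 = -130*11 = -1430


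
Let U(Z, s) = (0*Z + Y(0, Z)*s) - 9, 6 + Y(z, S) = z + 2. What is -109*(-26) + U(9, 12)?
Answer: 2777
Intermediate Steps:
Y(z, S) = -4 + z (Y(z, S) = -6 + (z + 2) = -6 + (2 + z) = -4 + z)
U(Z, s) = -9 - 4*s (U(Z, s) = (0*Z + (-4 + 0)*s) - 9 = (0 - 4*s) - 9 = -4*s - 9 = -9 - 4*s)
-109*(-26) + U(9, 12) = -109*(-26) + (-9 - 4*12) = 2834 + (-9 - 48) = 2834 - 57 = 2777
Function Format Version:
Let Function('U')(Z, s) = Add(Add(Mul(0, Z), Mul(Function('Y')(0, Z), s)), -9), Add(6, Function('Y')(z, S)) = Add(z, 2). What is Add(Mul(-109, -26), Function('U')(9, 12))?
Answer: 2777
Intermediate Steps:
Function('Y')(z, S) = Add(-4, z) (Function('Y')(z, S) = Add(-6, Add(z, 2)) = Add(-6, Add(2, z)) = Add(-4, z))
Function('U')(Z, s) = Add(-9, Mul(-4, s)) (Function('U')(Z, s) = Add(Add(Mul(0, Z), Mul(Add(-4, 0), s)), -9) = Add(Add(0, Mul(-4, s)), -9) = Add(Mul(-4, s), -9) = Add(-9, Mul(-4, s)))
Add(Mul(-109, -26), Function('U')(9, 12)) = Add(Mul(-109, -26), Add(-9, Mul(-4, 12))) = Add(2834, Add(-9, -48)) = Add(2834, -57) = 2777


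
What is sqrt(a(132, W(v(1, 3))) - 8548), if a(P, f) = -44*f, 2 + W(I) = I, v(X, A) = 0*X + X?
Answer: 2*I*sqrt(2126) ≈ 92.217*I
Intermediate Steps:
v(X, A) = X (v(X, A) = 0 + X = X)
W(I) = -2 + I
sqrt(a(132, W(v(1, 3))) - 8548) = sqrt(-44*(-2 + 1) - 8548) = sqrt(-44*(-1) - 8548) = sqrt(44 - 8548) = sqrt(-8504) = 2*I*sqrt(2126)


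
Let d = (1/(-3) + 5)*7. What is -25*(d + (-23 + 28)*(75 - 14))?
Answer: -25325/3 ≈ -8441.7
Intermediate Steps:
d = 98/3 (d = (-⅓ + 5)*7 = (14/3)*7 = 98/3 ≈ 32.667)
-25*(d + (-23 + 28)*(75 - 14)) = -25*(98/3 + (-23 + 28)*(75 - 14)) = -25*(98/3 + 5*61) = -25*(98/3 + 305) = -25*1013/3 = -25325/3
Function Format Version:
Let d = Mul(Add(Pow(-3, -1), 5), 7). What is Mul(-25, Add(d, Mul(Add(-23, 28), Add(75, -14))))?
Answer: Rational(-25325, 3) ≈ -8441.7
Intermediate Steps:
d = Rational(98, 3) (d = Mul(Add(Rational(-1, 3), 5), 7) = Mul(Rational(14, 3), 7) = Rational(98, 3) ≈ 32.667)
Mul(-25, Add(d, Mul(Add(-23, 28), Add(75, -14)))) = Mul(-25, Add(Rational(98, 3), Mul(Add(-23, 28), Add(75, -14)))) = Mul(-25, Add(Rational(98, 3), Mul(5, 61))) = Mul(-25, Add(Rational(98, 3), 305)) = Mul(-25, Rational(1013, 3)) = Rational(-25325, 3)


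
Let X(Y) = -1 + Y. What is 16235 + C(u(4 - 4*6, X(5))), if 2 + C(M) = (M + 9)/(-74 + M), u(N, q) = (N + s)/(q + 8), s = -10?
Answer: 2483636/153 ≈ 16233.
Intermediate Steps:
u(N, q) = (-10 + N)/(8 + q) (u(N, q) = (N - 10)/(q + 8) = (-10 + N)/(8 + q))
C(M) = -2 + (9 + M)/(-74 + M) (C(M) = -2 + (M + 9)/(-74 + M) = -2 + (9 + M)/(-74 + M))
16235 + C(u(4 - 4*6, X(5))) = 16235 + (157 - (-10 + (4 - 4*6))/(8 + (-1 + 5)))/(-74 + (-10 + (4 - 4*6))/(8 + (-1 + 5))) = 16235 + (157 - (-10 + (4 - 24))/(8 + 4))/(-74 + (-10 + (4 - 24))/(8 + 4)) = 16235 + (157 - (-10 - 20)/12)/(-74 + (-10 - 20)/12) = 16235 + (157 - (-30)/12)/(-74 + (1/12)*(-30)) = 16235 + (157 - 1*(-5/2))/(-74 - 5/2) = 16235 + (157 + 5/2)/(-153/2) = 16235 - 2/153*319/2 = 16235 - 319/153 = 2483636/153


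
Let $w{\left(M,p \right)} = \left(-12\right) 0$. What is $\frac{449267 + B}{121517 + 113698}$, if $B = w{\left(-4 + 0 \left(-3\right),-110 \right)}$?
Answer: $\frac{449267}{235215} \approx 1.91$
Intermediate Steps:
$w{\left(M,p \right)} = 0$
$B = 0$
$\frac{449267 + B}{121517 + 113698} = \frac{449267 + 0}{121517 + 113698} = \frac{449267}{235215}$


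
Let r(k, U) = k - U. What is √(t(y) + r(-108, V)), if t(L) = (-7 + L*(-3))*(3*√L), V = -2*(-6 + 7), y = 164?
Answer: √(-106 - 2994*√41) ≈ 138.84*I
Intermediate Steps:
V = -2 (V = -2*1 = -2)
t(L) = 3*√L*(-7 - 3*L) (t(L) = (-7 - 3*L)*(3*√L) = 3*√L*(-7 - 3*L))
√(t(y) + r(-108, V)) = √(√164*(-21 - 9*164) + (-108 - 1*(-2))) = √((2*√41)*(-21 - 1476) + (-108 + 2)) = √((2*√41)*(-1497) - 106) = √(-2994*√41 - 106) = √(-106 - 2994*√41)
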